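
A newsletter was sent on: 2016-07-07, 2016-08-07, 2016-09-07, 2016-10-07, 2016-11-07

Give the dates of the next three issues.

2016-12-07, 2017-01-07, 2017-02-07

Gaps: 31, 31, 30, 31 days — not constant. Every event is on the 7th of the month.
Pattern: the 7th of each month.
December 2016: 2016-12-07.
Next: January 2017 → 2017-01-07.
Next: February 2017 → 2017-02-07.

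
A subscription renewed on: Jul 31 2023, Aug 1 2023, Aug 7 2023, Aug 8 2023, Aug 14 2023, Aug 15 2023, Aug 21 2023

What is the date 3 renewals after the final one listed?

Aug 29 2023

The gap pattern 1, 6, 1, 6, 1, 6 repeats every 2 events.
These are the Mondays and Tuesdays of each week.
Next Tuesday: Aug 22 2023.
Next Monday: Aug 28 2023.
Next Tuesday: Aug 29 2023.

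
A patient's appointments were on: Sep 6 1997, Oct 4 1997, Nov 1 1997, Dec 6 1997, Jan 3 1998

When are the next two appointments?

Feb 7 1998, Mar 7 1998

All dates are Saturdays, 28, 28, 35, 28 days apart.
Specifically, the 1st Saturday of each month.
1st Saturday of February 1998: Feb 7 1998.
1st Saturday of March 1998: Mar 7 1998.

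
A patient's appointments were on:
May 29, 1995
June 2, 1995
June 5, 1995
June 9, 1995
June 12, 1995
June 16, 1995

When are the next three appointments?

June 19, 1995; June 23, 1995; June 26, 1995

Gaps: 4, 3, 4, 3, 4 days — not constant, but cyclic with period 2.
The events fall on every Monday and Friday.
Next Monday: June 19, 1995.
The following Friday is June 23, 1995.
The following Monday is June 26, 1995.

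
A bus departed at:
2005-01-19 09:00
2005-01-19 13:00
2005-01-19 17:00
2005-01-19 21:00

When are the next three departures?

2005-01-20 01:00, 2005-01-20 05:00, 2005-01-20 09:00

Gaps: 4, 4, 4 hours — each event is 4 hours after the previous one.
2005-01-19 21:00 + 4 h = 2005-01-20 01:00.
2005-01-20 01:00 + 4 h = 2005-01-20 05:00.
2005-01-20 05:00 + 4 h = 2005-01-20 09:00.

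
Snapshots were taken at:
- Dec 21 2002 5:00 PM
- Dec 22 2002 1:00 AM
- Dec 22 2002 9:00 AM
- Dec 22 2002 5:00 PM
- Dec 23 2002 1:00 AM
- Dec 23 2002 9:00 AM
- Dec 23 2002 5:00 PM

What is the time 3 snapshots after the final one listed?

The interval is a steady 8 hours (8, 8, 8, 8, 8, 8).
Dec 23 2002 5:00 PM + 8 h = Dec 24 2002 1:00 AM.
Dec 24 2002 1:00 AM + 8 h = Dec 24 2002 9:00 AM.
Dec 24 2002 9:00 AM + 8 h = Dec 24 2002 5:00 PM.

Dec 24 2002 5:00 PM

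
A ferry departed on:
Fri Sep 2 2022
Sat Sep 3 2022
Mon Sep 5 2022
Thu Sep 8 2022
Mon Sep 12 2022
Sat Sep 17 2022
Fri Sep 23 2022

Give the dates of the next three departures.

Intervals are 1, 2, 3, 4, 5, 6 days — an arithmetic progression with common difference 1.
Next gap: 7 days. Fri Sep 23 2022 + 7 days = Fri Sep 30 2022.
Next gap: 8 days. Fri Sep 30 2022 + 8 days = Sat Oct 8 2022.
Next gap: 9 days. Sat Oct 8 2022 + 9 days = Mon Oct 17 2022.

Fri Sep 30 2022, Sat Oct 8 2022, Mon Oct 17 2022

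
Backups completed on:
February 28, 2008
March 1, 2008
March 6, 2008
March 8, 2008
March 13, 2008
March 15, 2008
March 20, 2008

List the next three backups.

March 22, 2008; March 27, 2008; March 29, 2008

The gap pattern 2, 5, 2, 5, 2, 5 repeats every 2 events.
These are the Thursdays and Saturdays of each week.
Next Saturday: March 22, 2008.
Next Thursday: March 27, 2008.
Next Saturday: March 29, 2008.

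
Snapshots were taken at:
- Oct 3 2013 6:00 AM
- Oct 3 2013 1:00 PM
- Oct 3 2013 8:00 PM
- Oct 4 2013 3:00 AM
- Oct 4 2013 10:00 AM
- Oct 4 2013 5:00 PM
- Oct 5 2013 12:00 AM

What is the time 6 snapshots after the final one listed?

Oct 6 2013 6:00 PM

Gaps: 7, 7, 7, 7, 7, 7 hours — each event is 7 hours after the previous one.
Oct 5 2013 12:00 AM + 7 h = Oct 5 2013 7:00 AM.
Oct 5 2013 7:00 AM + 7 h = Oct 5 2013 2:00 PM.
Oct 5 2013 2:00 PM + 7 h = Oct 5 2013 9:00 PM.
Oct 5 2013 9:00 PM + 7 h = Oct 6 2013 4:00 AM.
Oct 6 2013 4:00 AM + 7 h = Oct 6 2013 11:00 AM.
Oct 6 2013 11:00 AM + 7 h = Oct 6 2013 6:00 PM.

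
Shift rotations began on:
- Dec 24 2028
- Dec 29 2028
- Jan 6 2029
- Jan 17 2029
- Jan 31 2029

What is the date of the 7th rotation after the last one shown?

Aug 1 2029

Intervals are 5, 8, 11, 14 days — an arithmetic progression with common difference 3.
Next gap: 17 days. Jan 31 2029 + 17 days = Feb 17 2029.
Next gap: 20 days. Feb 17 2029 + 20 days = Mar 9 2029.
Next gap: 23 days. Mar 9 2029 + 23 days = Apr 1 2029.
Next gap: 26 days. Apr 1 2029 + 26 days = Apr 27 2029.
Next gap: 29 days. Apr 27 2029 + 29 days = May 26 2029.
Next gap: 32 days. May 26 2029 + 32 days = Jun 27 2029.
Next gap: 35 days. Jun 27 2029 + 35 days = Aug 1 2029.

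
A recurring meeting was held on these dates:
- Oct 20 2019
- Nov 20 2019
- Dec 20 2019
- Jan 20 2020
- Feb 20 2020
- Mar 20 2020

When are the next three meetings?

Gaps: 31, 30, 31, 31, 29 days — not constant. Every event is on the 20th of the month.
Pattern: the 20th of each month.
Next: April 2020 → Apr 20 2020.
Next: May 2020 → May 20 2020.
Next: June 2020 → Jun 20 2020.

Apr 20 2020, May 20 2020, Jun 20 2020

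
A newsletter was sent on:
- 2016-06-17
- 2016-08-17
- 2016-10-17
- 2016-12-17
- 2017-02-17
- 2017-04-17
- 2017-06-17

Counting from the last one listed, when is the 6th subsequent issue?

2018-06-17

The day-of-month is always 17 (61, 61, 61, 62, 59, 61 days between events).
So this recurs on the 17th of every 2 months.
Next: August 2017 → 2017-08-17.
Next: October 2017 → 2017-10-17.
December 2017: 2017-12-17.
February 2018: 2018-02-17.
April 2018: 2018-04-17.
Next: June 2018 → 2018-06-17.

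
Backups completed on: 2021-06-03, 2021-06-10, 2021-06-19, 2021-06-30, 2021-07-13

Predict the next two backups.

Intervals are 7, 9, 11, 13 days — an arithmetic progression with common difference 2.
Next gap: 15 days. 2021-07-13 + 15 days = 2021-07-28.
Next gap: 17 days. 2021-07-28 + 17 days = 2021-08-14.

2021-07-28, 2021-08-14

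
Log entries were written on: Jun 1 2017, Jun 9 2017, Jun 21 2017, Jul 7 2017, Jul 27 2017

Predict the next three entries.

Aug 20 2017, Sep 17 2017, Oct 19 2017

Gaps: 8, 12, 16, 20 days — each gap is 4 larger than the previous one.
Next gap: 24 days. Jul 27 2017 + 24 days = Aug 20 2017.
Next gap: 28 days. Aug 20 2017 + 28 days = Sep 17 2017.
Next gap: 32 days. Sep 17 2017 + 32 days = Oct 19 2017.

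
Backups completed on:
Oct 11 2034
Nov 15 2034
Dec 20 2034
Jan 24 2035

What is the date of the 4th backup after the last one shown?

Jun 13 2035

Every event comes 35 days after the last (35, 35, 35).
Jan 24 2035 + 35 days = Feb 28 2035.
Feb 28 2035 + 35 days = Apr 4 2035.
Apr 4 2035 + 35 days = May 9 2035.
May 9 2035 + 35 days = Jun 13 2035.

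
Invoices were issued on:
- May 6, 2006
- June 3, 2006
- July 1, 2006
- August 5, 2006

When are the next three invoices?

September 2, 2006; October 7, 2006; November 4, 2006

Gaps: 28, 28, 35 days — a mix of 28 and 35. Every date is a Saturday.
Each is the 1st Saturday of its month.
September 2006 — 1st Saturday is September 2, 2006.
October 2006 — 1st Saturday is October 7, 2006.
November 2006 — 1st Saturday is November 4, 2006.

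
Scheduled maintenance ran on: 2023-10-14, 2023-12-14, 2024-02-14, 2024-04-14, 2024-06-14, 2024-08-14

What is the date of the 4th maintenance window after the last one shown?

The day-of-month is always 14 (61, 62, 60, 61, 61 days between events).
So this recurs on the 14th of every 2 months.
October 2024: 2024-10-14.
Next: December 2024 → 2024-12-14.
Next: February 2025 → 2025-02-14.
Next: April 2025 → 2025-04-14.

2025-04-14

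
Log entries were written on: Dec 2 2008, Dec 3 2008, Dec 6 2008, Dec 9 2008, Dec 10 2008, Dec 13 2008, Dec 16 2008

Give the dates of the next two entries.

The gap pattern 1, 3, 3, 1, 3, 3 repeats every 3 events.
These are the Tuesdays, Wednesdays and Saturdays of each week.
Next Wednesday: Dec 17 2008.
Next Saturday: Dec 20 2008.

Dec 17 2008, Dec 20 2008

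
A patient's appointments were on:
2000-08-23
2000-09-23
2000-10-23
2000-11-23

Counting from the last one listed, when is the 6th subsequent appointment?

The day-of-month is always 23 (31, 30, 31 days between events).
So this recurs on the 23rd of each month.
December 2000: 2000-12-23.
January 2001: 2001-01-23.
Next: February 2001 → 2001-02-23.
Next: March 2001 → 2001-03-23.
Next: April 2001 → 2001-04-23.
May 2001: 2001-05-23.

2001-05-23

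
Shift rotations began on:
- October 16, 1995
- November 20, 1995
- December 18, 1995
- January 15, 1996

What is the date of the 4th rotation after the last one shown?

May 20, 1996

All dates are Mondays, 35, 28, 28 days apart.
Specifically, the 3rd Monday of each month.
February 1996 — 3rd Monday is February 19, 1996.
March 1996 — 3rd Monday is March 18, 1996.
April 1996 — 3rd Monday is April 15, 1996.
3rd Monday of May 1996: May 20, 1996.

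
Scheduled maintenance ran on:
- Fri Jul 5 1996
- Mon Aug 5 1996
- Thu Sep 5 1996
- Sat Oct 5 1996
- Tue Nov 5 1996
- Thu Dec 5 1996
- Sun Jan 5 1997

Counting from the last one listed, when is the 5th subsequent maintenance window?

The day-of-month is always 5 (31, 31, 30, 31, 30, 31 days between events).
So this recurs on the 5th of each month.
February 1997: Wed Feb 5 1997.
March 1997: Wed Mar 5 1997.
April 1997: Sat Apr 5 1997.
Next: May 1997 → Mon May 5 1997.
Next: June 1997 → Thu Jun 5 1997.

Thu Jun 5 1997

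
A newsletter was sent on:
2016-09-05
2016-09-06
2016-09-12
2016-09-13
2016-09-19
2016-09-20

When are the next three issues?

Gaps: 1, 6, 1, 6, 1 days — not constant, but cyclic with period 2.
The events fall on every Monday and Tuesday.
The following Monday is 2016-09-26.
The following Tuesday is 2016-09-27.
The following Monday is 2016-10-03.

2016-09-26, 2016-09-27, 2016-10-03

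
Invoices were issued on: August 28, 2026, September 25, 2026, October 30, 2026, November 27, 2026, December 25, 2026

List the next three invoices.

January 29, 2027; February 26, 2027; March 26, 2027

Every date is a Friday; gaps 28, 35, 28, 28 days.
Each is the last Friday of its month (at least one falls on the 29th or later, ruling out '4th Friday').
Last Friday of January 2027: January 29, 2027.
February 2027 ends with Friday February 26, 2027.
March 2027 ends with Friday March 26, 2027.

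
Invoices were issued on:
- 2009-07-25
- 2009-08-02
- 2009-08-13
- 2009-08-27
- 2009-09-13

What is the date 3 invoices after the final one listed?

2009-11-21

Gaps: 8, 11, 14, 17 days — each gap is 3 larger than the previous one.
Next gap: 20 days. 2009-09-13 + 20 days = 2009-10-03.
Next gap: 23 days. 2009-10-03 + 23 days = 2009-10-26.
Next gap: 26 days. 2009-10-26 + 26 days = 2009-11-21.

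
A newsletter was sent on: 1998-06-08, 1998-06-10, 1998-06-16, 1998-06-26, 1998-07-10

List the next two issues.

The spacing grows by 4 each time: 2, 6, 10, 14 days.
Next gap: 18 days. 1998-07-10 + 18 days = 1998-07-28.
Next gap: 22 days. 1998-07-28 + 22 days = 1998-08-19.

1998-07-28, 1998-08-19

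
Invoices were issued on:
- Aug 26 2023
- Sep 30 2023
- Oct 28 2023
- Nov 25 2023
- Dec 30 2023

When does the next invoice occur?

Every date is a Saturday; gaps 35, 28, 28, 35 days.
Each is the last Saturday of its month (at least one falls on the 29th or later, ruling out '4th Saturday').
January 2024 ends with Saturday Jan 27 2024.

Jan 27 2024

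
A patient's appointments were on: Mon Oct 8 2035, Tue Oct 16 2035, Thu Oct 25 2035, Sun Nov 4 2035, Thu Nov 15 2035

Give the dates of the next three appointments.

Gaps: 8, 9, 10, 11 days — each gap is 1 larger than the previous one.
Next gap: 12 days. Thu Nov 15 2035 + 12 days = Tue Nov 27 2035.
Next gap: 13 days. Tue Nov 27 2035 + 13 days = Mon Dec 10 2035.
Next gap: 14 days. Mon Dec 10 2035 + 14 days = Mon Dec 24 2035.

Tue Nov 27 2035, Mon Dec 10 2035, Mon Dec 24 2035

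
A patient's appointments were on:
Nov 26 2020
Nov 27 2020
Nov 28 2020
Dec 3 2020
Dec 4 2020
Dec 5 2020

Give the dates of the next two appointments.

Dec 10 2020, Dec 11 2020

The gap pattern 1, 1, 5, 1, 1 repeats every 3 events.
These are the Thursdays, Fridays and Saturdays of each week.
The following Thursday is Dec 10 2020.
The following Friday is Dec 11 2020.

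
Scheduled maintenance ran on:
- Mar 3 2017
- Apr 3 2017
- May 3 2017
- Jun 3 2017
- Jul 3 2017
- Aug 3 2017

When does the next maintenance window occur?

Gaps: 31, 30, 31, 30, 31 days — not constant. Every event is on the 3rd of the month.
Pattern: the 3rd of each month.
Next: September 2017 → Sep 3 2017.

Sep 3 2017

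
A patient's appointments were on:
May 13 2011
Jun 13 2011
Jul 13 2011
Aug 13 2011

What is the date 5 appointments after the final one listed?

Jan 13 2012

The day-of-month is always 13 (31, 30, 31 days between events).
So this recurs on the 13th of each month.
September 2011: Sep 13 2011.
Next: October 2011 → Oct 13 2011.
November 2011: Nov 13 2011.
Next: December 2011 → Dec 13 2011.
Next: January 2012 → Jan 13 2012.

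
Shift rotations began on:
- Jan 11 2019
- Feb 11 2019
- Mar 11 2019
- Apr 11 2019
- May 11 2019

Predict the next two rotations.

Jun 11 2019, Jul 11 2019

The day-of-month is always 11 (31, 28, 31, 30 days between events).
So this recurs on the 11th of each month.
June 2019: Jun 11 2019.
Next: July 2019 → Jul 11 2019.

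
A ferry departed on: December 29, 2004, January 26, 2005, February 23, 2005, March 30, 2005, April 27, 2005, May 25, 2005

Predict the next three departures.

These are Wednesdays with 28, 28, 35, 28, 28-day gaps.
Each is the final Wednesday of its month — December 29, 2004 is past the 28th, so '4th Wednesday' doesn't fit.
June 2005 ends with Wednesday June 29, 2005.
July 2005 ends with Wednesday July 27, 2005.
Last Wednesday of August 2005: August 31, 2005.

June 29, 2005; July 27, 2005; August 31, 2005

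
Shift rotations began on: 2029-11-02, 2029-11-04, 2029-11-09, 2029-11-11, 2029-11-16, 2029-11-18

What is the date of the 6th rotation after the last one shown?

2029-12-09

Gaps: 2, 5, 2, 5, 2 days — not constant, but cyclic with period 2.
The events fall on every Friday and Sunday.
The following Friday is 2029-11-23.
Next Sunday: 2029-11-25.
The following Friday is 2029-11-30.
The following Sunday is 2029-12-02.
The following Friday is 2029-12-07.
Next Sunday: 2029-12-09.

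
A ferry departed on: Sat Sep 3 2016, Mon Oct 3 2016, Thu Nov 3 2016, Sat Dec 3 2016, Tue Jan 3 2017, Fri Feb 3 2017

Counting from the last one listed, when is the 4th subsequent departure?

The day-of-month is always 3 (30, 31, 30, 31, 31 days between events).
So this recurs on the 3rd of each month.
Next: March 2017 → Fri Mar 3 2017.
Next: April 2017 → Mon Apr 3 2017.
May 2017: Wed May 3 2017.
Next: June 2017 → Sat Jun 3 2017.

Sat Jun 3 2017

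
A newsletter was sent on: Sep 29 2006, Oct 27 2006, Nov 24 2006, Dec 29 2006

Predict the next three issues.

Jan 26 2007, Feb 23 2007, Mar 30 2007

These are Fridays with 28, 28, 35-day gaps.
Each is the final Friday of its month — Sep 29 2006 is past the 28th, so '4th Friday' doesn't fit.
Last Friday of January 2007: Jan 26 2007.
Last Friday of February 2007: Feb 23 2007.
March 2007 ends with Friday Mar 30 2007.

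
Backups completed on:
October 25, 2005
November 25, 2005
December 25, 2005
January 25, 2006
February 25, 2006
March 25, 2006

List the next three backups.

Gaps: 31, 30, 31, 31, 28 days — not constant. Every event is on the 25th of the month.
Pattern: the 25th of each month.
Next: April 2006 → April 25, 2006.
Next: May 2006 → May 25, 2006.
June 2006: June 25, 2006.

April 25, 2006; May 25, 2006; June 25, 2006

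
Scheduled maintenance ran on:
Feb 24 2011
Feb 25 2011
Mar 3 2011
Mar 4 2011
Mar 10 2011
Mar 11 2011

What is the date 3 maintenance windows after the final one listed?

Mar 24 2011

The gap pattern 1, 6, 1, 6, 1 repeats every 2 events.
These are the Thursdays and Fridays of each week.
The following Thursday is Mar 17 2011.
The following Friday is Mar 18 2011.
The following Thursday is Mar 24 2011.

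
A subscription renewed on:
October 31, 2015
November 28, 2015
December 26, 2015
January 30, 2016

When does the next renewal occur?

These are Saturdays with 28, 28, 35-day gaps.
Each is the final Saturday of its month — October 31, 2015 is past the 28th, so '4th Saturday' doesn't fit.
February 2016 ends with Saturday February 27, 2016.

February 27, 2016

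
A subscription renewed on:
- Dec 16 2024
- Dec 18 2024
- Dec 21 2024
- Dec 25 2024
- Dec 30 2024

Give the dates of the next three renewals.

The spacing grows by 1 each time: 2, 3, 4, 5 days.
Next gap: 6 days. Dec 30 2024 + 6 days = Jan 5 2025.
Next gap: 7 days. Jan 5 2025 + 7 days = Jan 12 2025.
Next gap: 8 days. Jan 12 2025 + 8 days = Jan 20 2025.

Jan 5 2025, Jan 12 2025, Jan 20 2025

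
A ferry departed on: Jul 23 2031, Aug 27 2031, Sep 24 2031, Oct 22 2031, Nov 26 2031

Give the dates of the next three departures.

Dec 24 2031, Jan 28 2032, Feb 25 2032

These are Wednesdays at 28- or 35-day spacing (35, 28, 28, 35).
The pattern: 4th Wednesday of the month.
4th Wednesday of December 2031: Dec 24 2031.
4th Wednesday of January 2032: Jan 28 2032.
February 2032 — 4th Wednesday is Feb 25 2032.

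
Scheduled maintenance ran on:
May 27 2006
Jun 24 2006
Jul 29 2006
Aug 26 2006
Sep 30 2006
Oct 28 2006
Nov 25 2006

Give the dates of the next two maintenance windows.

Every date is a Saturday; gaps 28, 35, 28, 35, 28, 28 days.
Each is the last Saturday of its month (at least one falls on the 29th or later, ruling out '4th Saturday').
December 2006 ends with Saturday Dec 30 2006.
January 2007 ends with Saturday Jan 27 2007.

Dec 30 2006, Jan 27 2007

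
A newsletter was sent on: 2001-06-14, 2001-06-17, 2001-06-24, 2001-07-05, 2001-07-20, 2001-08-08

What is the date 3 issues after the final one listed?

The spacing grows by 4 each time: 3, 7, 11, 15, 19 days.
Next gap: 23 days. 2001-08-08 + 23 days = 2001-08-31.
Next gap: 27 days. 2001-08-31 + 27 days = 2001-09-27.
Next gap: 31 days. 2001-09-27 + 31 days = 2001-10-28.

2001-10-28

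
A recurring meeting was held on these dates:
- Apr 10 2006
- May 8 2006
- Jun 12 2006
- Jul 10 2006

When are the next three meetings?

Aug 14 2006, Sep 11 2006, Oct 9 2006

These are Mondays at 28- or 35-day spacing (28, 35, 28).
The pattern: 2nd Monday of the month.
August 2006 — 2nd Monday is Aug 14 2006.
September 2006 — 2nd Monday is Sep 11 2006.
2nd Monday of October 2006: Oct 9 2006.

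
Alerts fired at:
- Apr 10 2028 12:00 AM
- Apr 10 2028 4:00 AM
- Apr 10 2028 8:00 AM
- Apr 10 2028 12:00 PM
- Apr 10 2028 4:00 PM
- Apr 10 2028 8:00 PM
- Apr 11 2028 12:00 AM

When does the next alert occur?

Apr 11 2028 4:00 AM

Spacing: 4, 4, 4, 4, 4, 4 h — constant 4 h.
Apr 11 2028 12:00 AM + 4 h = Apr 11 2028 4:00 AM.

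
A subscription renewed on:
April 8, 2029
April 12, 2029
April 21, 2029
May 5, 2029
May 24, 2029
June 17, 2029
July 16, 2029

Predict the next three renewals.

Gaps: 4, 9, 14, 19, 24, 29 days — each gap is 5 larger than the previous one.
Next gap: 34 days. July 16, 2029 + 34 days = August 19, 2029.
Next gap: 39 days. August 19, 2029 + 39 days = September 27, 2029.
Next gap: 44 days. September 27, 2029 + 44 days = November 10, 2029.

August 19, 2029; September 27, 2029; November 10, 2029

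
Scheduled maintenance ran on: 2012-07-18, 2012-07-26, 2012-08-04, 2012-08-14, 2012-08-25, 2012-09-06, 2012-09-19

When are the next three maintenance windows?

The spacing grows by 1 each time: 8, 9, 10, 11, 12, 13 days.
Next gap: 14 days. 2012-09-19 + 14 days = 2012-10-03.
Next gap: 15 days. 2012-10-03 + 15 days = 2012-10-18.
Next gap: 16 days. 2012-10-18 + 16 days = 2012-11-03.

2012-10-03, 2012-10-18, 2012-11-03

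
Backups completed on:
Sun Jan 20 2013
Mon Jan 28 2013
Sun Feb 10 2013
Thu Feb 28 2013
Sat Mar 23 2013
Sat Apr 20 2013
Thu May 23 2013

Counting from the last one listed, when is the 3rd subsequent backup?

Sun Sep 29 2013

The spacing grows by 5 each time: 8, 13, 18, 23, 28, 33 days.
Next gap: 38 days. Thu May 23 2013 + 38 days = Sun Jun 30 2013.
Next gap: 43 days. Sun Jun 30 2013 + 43 days = Mon Aug 12 2013.
Next gap: 48 days. Mon Aug 12 2013 + 48 days = Sun Sep 29 2013.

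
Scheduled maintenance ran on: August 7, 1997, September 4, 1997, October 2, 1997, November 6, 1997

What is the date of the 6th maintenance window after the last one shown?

All dates are Thursdays, 28, 28, 35 days apart.
Specifically, the 1st Thursday of each month.
December 1997 — 1st Thursday is December 4, 1997.
1st Thursday of January 1998: January 1, 1998.
February 1998 — 1st Thursday is February 5, 1998.
March 1998 — 1st Thursday is March 5, 1998.
1st Thursday of April 1998: April 2, 1998.
1st Thursday of May 1998: May 7, 1998.

May 7, 1998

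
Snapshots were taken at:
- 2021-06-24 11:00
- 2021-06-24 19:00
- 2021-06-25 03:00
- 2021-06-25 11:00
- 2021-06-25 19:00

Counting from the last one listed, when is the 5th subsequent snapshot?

Spacing: 8, 8, 8, 8 h — constant 8 h.
2021-06-25 19:00 + 8 h = 2021-06-26 03:00.
2021-06-26 03:00 + 8 h = 2021-06-26 11:00.
2021-06-26 11:00 + 8 h = 2021-06-26 19:00.
2021-06-26 19:00 + 8 h = 2021-06-27 03:00.
2021-06-27 03:00 + 8 h = 2021-06-27 11:00.

2021-06-27 11:00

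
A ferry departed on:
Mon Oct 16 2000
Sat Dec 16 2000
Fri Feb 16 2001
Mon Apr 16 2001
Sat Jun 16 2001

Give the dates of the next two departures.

Each date is the 16th; the gaps (61, 62, 59, 61) track the month lengths.
The rule is the 16th of every 2 months.
August 2001: Thu Aug 16 2001.
October 2001: Tue Oct 16 2001.

Thu Aug 16 2001, Tue Oct 16 2001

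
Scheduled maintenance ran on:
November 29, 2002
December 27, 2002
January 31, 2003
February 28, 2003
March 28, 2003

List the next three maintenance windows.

April 25, 2003; May 30, 2003; June 27, 2003

All Fridays; the gaps (28, 35, 28, 28) vary with month length.
This is the last Friday of each month.
Last Friday of April 2003: April 25, 2003.
Last Friday of May 2003: May 30, 2003.
Last Friday of June 2003: June 27, 2003.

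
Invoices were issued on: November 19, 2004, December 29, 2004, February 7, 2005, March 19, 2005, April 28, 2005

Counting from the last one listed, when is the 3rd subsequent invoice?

August 26, 2005

The spacing is 40, 40, 40, 40 days — always 40 days.
April 28, 2005 + 40 days = June 7, 2005.
June 7, 2005 + 40 days = July 17, 2005.
July 17, 2005 + 40 days = August 26, 2005.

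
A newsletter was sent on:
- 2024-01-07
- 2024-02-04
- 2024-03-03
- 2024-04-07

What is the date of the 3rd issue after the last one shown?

2024-07-07

These are Sundays at 28- or 35-day spacing (28, 28, 35).
The pattern: 1st Sunday of the month.
May 2024 — 1st Sunday is 2024-05-05.
June 2024 — 1st Sunday is 2024-06-02.
1st Sunday of July 2024: 2024-07-07.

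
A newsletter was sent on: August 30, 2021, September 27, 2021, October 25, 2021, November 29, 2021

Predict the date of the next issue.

These are Mondays with 28, 28, 35-day gaps.
Each is the final Monday of its month — August 30, 2021 is past the 28th, so '4th Monday' doesn't fit.
Last Monday of December 2021: December 27, 2021.

December 27, 2021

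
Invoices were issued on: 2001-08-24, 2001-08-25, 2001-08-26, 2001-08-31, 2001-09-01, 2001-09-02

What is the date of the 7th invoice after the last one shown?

The gap pattern 1, 1, 5, 1, 1 repeats every 3 events.
These are the Fridays, Saturdays and Sundays of each week.
Next Friday: 2001-09-07.
Next Saturday: 2001-09-08.
The following Sunday is 2001-09-09.
Next Friday: 2001-09-14.
Next Saturday: 2001-09-15.
The following Sunday is 2001-09-16.
Next Friday: 2001-09-21.

2001-09-21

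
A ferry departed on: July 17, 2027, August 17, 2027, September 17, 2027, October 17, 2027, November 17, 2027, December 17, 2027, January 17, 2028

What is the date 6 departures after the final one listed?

Gaps: 31, 31, 30, 31, 30, 31 days — not constant. Every event is on the 17th of the month.
Pattern: the 17th of each month.
February 2028: February 17, 2028.
Next: March 2028 → March 17, 2028.
Next: April 2028 → April 17, 2028.
Next: May 2028 → May 17, 2028.
June 2028: June 17, 2028.
Next: July 2028 → July 17, 2028.

July 17, 2028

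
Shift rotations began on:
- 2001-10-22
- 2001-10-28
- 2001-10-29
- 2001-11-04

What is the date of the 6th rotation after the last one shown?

2001-11-25

The gap pattern 6, 1, 6 repeats every 2 events.
These are the Mondays and Sundays of each week.
The following Monday is 2001-11-05.
The following Sunday is 2001-11-11.
The following Monday is 2001-11-12.
The following Sunday is 2001-11-18.
Next Monday: 2001-11-19.
The following Sunday is 2001-11-25.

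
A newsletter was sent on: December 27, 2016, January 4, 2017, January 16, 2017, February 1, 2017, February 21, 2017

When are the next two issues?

March 17, 2017; April 14, 2017

The spacing grows by 4 each time: 8, 12, 16, 20 days.
Next gap: 24 days. February 21, 2017 + 24 days = March 17, 2017.
Next gap: 28 days. March 17, 2017 + 28 days = April 14, 2017.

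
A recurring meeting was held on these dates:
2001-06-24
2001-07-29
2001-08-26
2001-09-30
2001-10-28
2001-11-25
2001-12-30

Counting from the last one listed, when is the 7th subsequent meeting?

All Sundays; the gaps (35, 28, 35, 28, 28, 35) vary with month length.
This is the last Sunday of each month.
Last Sunday of January 2002: 2002-01-27.
Last Sunday of February 2002: 2002-02-24.
March 2002 ends with Sunday 2002-03-31.
Last Sunday of April 2002: 2002-04-28.
Last Sunday of May 2002: 2002-05-26.
Last Sunday of June 2002: 2002-06-30.
Last Sunday of July 2002: 2002-07-28.

2002-07-28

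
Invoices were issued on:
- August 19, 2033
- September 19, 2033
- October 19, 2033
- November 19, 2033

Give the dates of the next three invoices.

December 19, 2033; January 19, 2034; February 19, 2034

Each date is the 19th; the gaps (31, 30, 31) track the month lengths.
The rule is the 19th of each month.
Next: December 2033 → December 19, 2033.
Next: January 2034 → January 19, 2034.
February 2034: February 19, 2034.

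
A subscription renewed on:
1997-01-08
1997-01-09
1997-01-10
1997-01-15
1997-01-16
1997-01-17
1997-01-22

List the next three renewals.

1997-01-23, 1997-01-24, 1997-01-29

The gap pattern 1, 1, 5, 1, 1, 5 repeats every 3 events.
These are the Wednesdays, Thursdays and Fridays of each week.
Next Thursday: 1997-01-23.
Next Friday: 1997-01-24.
Next Wednesday: 1997-01-29.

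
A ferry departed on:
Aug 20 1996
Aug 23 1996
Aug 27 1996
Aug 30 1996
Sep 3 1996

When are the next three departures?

The gap pattern 3, 4, 3, 4 repeats every 2 events.
These are the Tuesdays and Fridays of each week.
Next Friday: Sep 6 1996.
The following Tuesday is Sep 10 1996.
The following Friday is Sep 13 1996.

Sep 6 1996, Sep 10 1996, Sep 13 1996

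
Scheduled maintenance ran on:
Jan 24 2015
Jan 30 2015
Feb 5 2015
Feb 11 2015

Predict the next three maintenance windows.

Gaps between consecutive events: 6, 6, 6 days — a constant 6-day interval.
Feb 11 2015 + 6 days = Feb 17 2015.
Feb 17 2015 + 6 days = Feb 23 2015.
Feb 23 2015 + 6 days = Mar 1 2015.

Feb 17 2015, Feb 23 2015, Mar 1 2015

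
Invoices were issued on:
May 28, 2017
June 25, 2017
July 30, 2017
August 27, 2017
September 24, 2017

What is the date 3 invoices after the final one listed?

All Sundays; the gaps (28, 35, 28, 28) vary with month length.
This is the last Sunday of each month.
Last Sunday of October 2017: October 29, 2017.
November 2017 ends with Sunday November 26, 2017.
Last Sunday of December 2017: December 31, 2017.

December 31, 2017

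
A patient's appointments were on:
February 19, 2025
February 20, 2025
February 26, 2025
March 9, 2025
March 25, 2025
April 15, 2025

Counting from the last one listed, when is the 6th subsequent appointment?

Intervals are 1, 6, 11, 16, 21 days — an arithmetic progression with common difference 5.
Next gap: 26 days. April 15, 2025 + 26 days = May 11, 2025.
Next gap: 31 days. May 11, 2025 + 31 days = June 11, 2025.
Next gap: 36 days. June 11, 2025 + 36 days = July 17, 2025.
Next gap: 41 days. July 17, 2025 + 41 days = August 27, 2025.
Next gap: 46 days. August 27, 2025 + 46 days = October 12, 2025.
Next gap: 51 days. October 12, 2025 + 51 days = December 2, 2025.

December 2, 2025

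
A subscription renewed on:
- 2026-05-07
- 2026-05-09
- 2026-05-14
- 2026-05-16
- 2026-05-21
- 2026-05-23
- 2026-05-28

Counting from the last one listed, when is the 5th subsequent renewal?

Every event lands on a Thursday or Saturday (gaps cycle 2, 5, 2, 5, 2, 5).
So the schedule is: every Thursday and Saturday.
Next Saturday: 2026-05-30.
The following Thursday is 2026-06-04.
The following Saturday is 2026-06-06.
Next Thursday: 2026-06-11.
The following Saturday is 2026-06-13.

2026-06-13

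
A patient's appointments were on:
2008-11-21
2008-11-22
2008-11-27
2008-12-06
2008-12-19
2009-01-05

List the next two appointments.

Intervals are 1, 5, 9, 13, 17 days — an arithmetic progression with common difference 4.
Next gap: 21 days. 2009-01-05 + 21 days = 2009-01-26.
Next gap: 25 days. 2009-01-26 + 25 days = 2009-02-20.

2009-01-26, 2009-02-20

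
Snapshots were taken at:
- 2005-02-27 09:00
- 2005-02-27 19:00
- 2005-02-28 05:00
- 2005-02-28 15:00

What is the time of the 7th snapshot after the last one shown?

2005-03-03 13:00

Gaps: 10, 10, 10 hours — each event is 10 hours after the previous one.
2005-02-28 15:00 + 10 h = 2005-03-01 01:00.
2005-03-01 01:00 + 10 h = 2005-03-01 11:00.
2005-03-01 11:00 + 10 h = 2005-03-01 21:00.
2005-03-01 21:00 + 10 h = 2005-03-02 07:00.
2005-03-02 07:00 + 10 h = 2005-03-02 17:00.
2005-03-02 17:00 + 10 h = 2005-03-03 03:00.
2005-03-03 03:00 + 10 h = 2005-03-03 13:00.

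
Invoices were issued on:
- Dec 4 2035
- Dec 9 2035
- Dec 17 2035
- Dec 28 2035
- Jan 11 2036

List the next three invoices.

The spacing grows by 3 each time: 5, 8, 11, 14 days.
Next gap: 17 days. Jan 11 2036 + 17 days = Jan 28 2036.
Next gap: 20 days. Jan 28 2036 + 20 days = Feb 17 2036.
Next gap: 23 days. Feb 17 2036 + 23 days = Mar 11 2036.

Jan 28 2036, Feb 17 2036, Mar 11 2036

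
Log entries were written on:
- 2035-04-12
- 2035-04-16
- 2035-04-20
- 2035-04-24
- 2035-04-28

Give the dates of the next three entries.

Every event comes 4 days after the last (4, 4, 4, 4).
2035-04-28 + 4 days = 2035-05-02.
2035-05-02 + 4 days = 2035-05-06.
2035-05-06 + 4 days = 2035-05-10.

2035-05-02, 2035-05-06, 2035-05-10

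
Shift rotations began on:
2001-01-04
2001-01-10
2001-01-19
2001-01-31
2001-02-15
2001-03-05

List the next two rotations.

Intervals are 6, 9, 12, 15, 18 days — an arithmetic progression with common difference 3.
Next gap: 21 days. 2001-03-05 + 21 days = 2001-03-26.
Next gap: 24 days. 2001-03-26 + 24 days = 2001-04-19.

2001-03-26, 2001-04-19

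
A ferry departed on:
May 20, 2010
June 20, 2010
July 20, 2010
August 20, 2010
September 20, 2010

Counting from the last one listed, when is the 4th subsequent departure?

The day-of-month is always 20 (31, 30, 31, 31 days between events).
So this recurs on the 20th of each month.
October 2010: October 20, 2010.
Next: November 2010 → November 20, 2010.
Next: December 2010 → December 20, 2010.
January 2011: January 20, 2011.

January 20, 2011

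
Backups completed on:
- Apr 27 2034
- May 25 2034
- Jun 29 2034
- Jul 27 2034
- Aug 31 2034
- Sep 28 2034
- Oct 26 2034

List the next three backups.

Nov 30 2034, Dec 28 2034, Jan 25 2035

All Thursdays; the gaps (28, 35, 28, 35, 28, 28) vary with month length.
This is the last Thursday of each month.
November 2034 ends with Thursday Nov 30 2034.
Last Thursday of December 2034: Dec 28 2034.
Last Thursday of January 2035: Jan 25 2035.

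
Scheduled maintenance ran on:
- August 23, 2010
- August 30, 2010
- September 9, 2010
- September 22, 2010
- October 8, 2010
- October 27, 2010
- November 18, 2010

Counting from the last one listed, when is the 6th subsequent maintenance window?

June 1, 2011

Gaps: 7, 10, 13, 16, 19, 22 days — each gap is 3 larger than the previous one.
Next gap: 25 days. November 18, 2010 + 25 days = December 13, 2010.
Next gap: 28 days. December 13, 2010 + 28 days = January 10, 2011.
Next gap: 31 days. January 10, 2011 + 31 days = February 10, 2011.
Next gap: 34 days. February 10, 2011 + 34 days = March 16, 2011.
Next gap: 37 days. March 16, 2011 + 37 days = April 22, 2011.
Next gap: 40 days. April 22, 2011 + 40 days = June 1, 2011.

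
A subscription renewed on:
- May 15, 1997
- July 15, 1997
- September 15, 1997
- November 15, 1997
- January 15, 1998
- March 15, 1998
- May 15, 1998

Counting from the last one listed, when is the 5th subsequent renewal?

March 15, 1999

Gaps: 61, 62, 61, 61, 59, 61 days — not constant. Every event is on the 15th of the month.
Pattern: the 15th of every 2 months.
July 1998: July 15, 1998.
September 1998: September 15, 1998.
November 1998: November 15, 1998.
January 1999: January 15, 1999.
March 1999: March 15, 1999.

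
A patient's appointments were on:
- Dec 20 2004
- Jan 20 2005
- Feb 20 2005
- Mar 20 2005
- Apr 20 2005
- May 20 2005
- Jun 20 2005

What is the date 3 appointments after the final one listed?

Sep 20 2005

Gaps: 31, 31, 28, 31, 30, 31 days — not constant. Every event is on the 20th of the month.
Pattern: the 20th of each month.
July 2005: Jul 20 2005.
August 2005: Aug 20 2005.
Next: September 2005 → Sep 20 2005.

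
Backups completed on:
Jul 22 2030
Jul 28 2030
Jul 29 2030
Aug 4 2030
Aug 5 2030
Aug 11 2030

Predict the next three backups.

Aug 12 2030, Aug 18 2030, Aug 19 2030

The gap pattern 6, 1, 6, 1, 6 repeats every 2 events.
These are the Mondays and Sundays of each week.
The following Monday is Aug 12 2030.
The following Sunday is Aug 18 2030.
The following Monday is Aug 19 2030.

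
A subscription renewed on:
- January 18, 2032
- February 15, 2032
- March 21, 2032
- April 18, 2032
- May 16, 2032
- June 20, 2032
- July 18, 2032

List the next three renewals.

August 15, 2032; September 19, 2032; October 17, 2032

All dates are Sundays, 28, 35, 28, 28, 35, 28 days apart.
Specifically, the 3rd Sunday of each month.
August 2032 — 3rd Sunday is August 15, 2032.
September 2032 — 3rd Sunday is September 19, 2032.
3rd Sunday of October 2032: October 17, 2032.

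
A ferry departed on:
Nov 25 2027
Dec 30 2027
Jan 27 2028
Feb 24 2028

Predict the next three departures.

These are Thursdays with 35, 28, 28-day gaps.
Each is the final Thursday of its month — Dec 30 2027 is past the 28th, so '4th Thursday' doesn't fit.
March 2028 ends with Thursday Mar 30 2028.
Last Thursday of April 2028: Apr 27 2028.
Last Thursday of May 2028: May 25 2028.

Mar 30 2028, Apr 27 2028, May 25 2028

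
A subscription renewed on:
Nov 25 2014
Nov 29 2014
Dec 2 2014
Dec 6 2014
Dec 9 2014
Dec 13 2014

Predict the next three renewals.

Dec 16 2014, Dec 20 2014, Dec 23 2014

Every event lands on a Tuesday or Saturday (gaps cycle 4, 3, 4, 3, 4).
So the schedule is: every Tuesday and Saturday.
The following Tuesday is Dec 16 2014.
The following Saturday is Dec 20 2014.
The following Tuesday is Dec 23 2014.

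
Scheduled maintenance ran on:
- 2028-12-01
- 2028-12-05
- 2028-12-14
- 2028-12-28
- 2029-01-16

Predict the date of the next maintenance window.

2029-02-09

The spacing grows by 5 each time: 4, 9, 14, 19 days.
Next gap: 24 days. 2029-01-16 + 24 days = 2029-02-09.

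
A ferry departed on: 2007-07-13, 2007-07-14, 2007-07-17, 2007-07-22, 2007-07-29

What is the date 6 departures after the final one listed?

2007-10-21

Gaps: 1, 3, 5, 7 days — each gap is 2 larger than the previous one.
Next gap: 9 days. 2007-07-29 + 9 days = 2007-08-07.
Next gap: 11 days. 2007-08-07 + 11 days = 2007-08-18.
Next gap: 13 days. 2007-08-18 + 13 days = 2007-08-31.
Next gap: 15 days. 2007-08-31 + 15 days = 2007-09-15.
Next gap: 17 days. 2007-09-15 + 17 days = 2007-10-02.
Next gap: 19 days. 2007-10-02 + 19 days = 2007-10-21.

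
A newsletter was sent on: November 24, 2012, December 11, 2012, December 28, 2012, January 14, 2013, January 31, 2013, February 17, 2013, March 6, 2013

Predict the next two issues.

Every event comes 17 days after the last (17, 17, 17, 17, 17, 17).
March 6, 2013 + 17 days = March 23, 2013.
March 23, 2013 + 17 days = April 9, 2013.

March 23, 2013; April 9, 2013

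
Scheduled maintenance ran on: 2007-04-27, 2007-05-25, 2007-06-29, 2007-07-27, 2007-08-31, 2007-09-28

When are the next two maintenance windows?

All Fridays; the gaps (28, 35, 28, 35, 28) vary with month length.
This is the last Friday of each month.
October 2007 ends with Friday 2007-10-26.
Last Friday of November 2007: 2007-11-30.

2007-10-26, 2007-11-30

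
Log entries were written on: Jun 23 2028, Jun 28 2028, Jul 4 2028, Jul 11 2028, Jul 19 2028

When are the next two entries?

Jul 28 2028, Aug 7 2028

Gaps: 5, 6, 7, 8 days — each gap is 1 larger than the previous one.
Next gap: 9 days. Jul 19 2028 + 9 days = Jul 28 2028.
Next gap: 10 days. Jul 28 2028 + 10 days = Aug 7 2028.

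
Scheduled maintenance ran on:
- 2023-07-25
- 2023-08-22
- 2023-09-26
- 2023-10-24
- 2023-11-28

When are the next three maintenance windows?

These are Tuesdays at 28- or 35-day spacing (28, 35, 28, 35).
The pattern: 4th Tuesday of the month.
December 2023 — 4th Tuesday is 2023-12-26.
4th Tuesday of January 2024: 2024-01-23.
4th Tuesday of February 2024: 2024-02-27.

2023-12-26, 2024-01-23, 2024-02-27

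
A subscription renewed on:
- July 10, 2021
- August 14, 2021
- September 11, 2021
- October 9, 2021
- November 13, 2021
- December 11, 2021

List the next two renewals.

January 8, 2022; February 12, 2022

Gaps: 35, 28, 28, 35, 28 days — a mix of 28 and 35. Every date is a Saturday.
Each is the 2nd Saturday of its month.
January 2022 — 2nd Saturday is January 8, 2022.
February 2022 — 2nd Saturday is February 12, 2022.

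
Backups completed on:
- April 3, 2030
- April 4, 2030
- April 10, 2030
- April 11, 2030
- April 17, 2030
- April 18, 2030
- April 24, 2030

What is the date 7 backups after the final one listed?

Gaps: 1, 6, 1, 6, 1, 6 days — not constant, but cyclic with period 2.
The events fall on every Wednesday and Thursday.
Next Thursday: April 25, 2030.
The following Wednesday is May 1, 2030.
The following Thursday is May 2, 2030.
The following Wednesday is May 8, 2030.
Next Thursday: May 9, 2030.
Next Wednesday: May 15, 2030.
Next Thursday: May 16, 2030.

May 16, 2030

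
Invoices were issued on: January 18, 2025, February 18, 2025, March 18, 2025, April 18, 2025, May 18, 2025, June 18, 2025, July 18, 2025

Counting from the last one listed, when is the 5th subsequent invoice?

Each date is the 18th; the gaps (31, 28, 31, 30, 31, 30) track the month lengths.
The rule is the 18th of each month.
August 2025: August 18, 2025.
September 2025: September 18, 2025.
Next: October 2025 → October 18, 2025.
Next: November 2025 → November 18, 2025.
Next: December 2025 → December 18, 2025.

December 18, 2025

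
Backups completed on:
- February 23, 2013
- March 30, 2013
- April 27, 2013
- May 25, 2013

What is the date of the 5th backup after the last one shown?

Every date is a Saturday; gaps 35, 28, 28 days.
Each is the last Saturday of its month (at least one falls on the 29th or later, ruling out '4th Saturday').
Last Saturday of June 2013: June 29, 2013.
July 2013 ends with Saturday July 27, 2013.
Last Saturday of August 2013: August 31, 2013.
September 2013 ends with Saturday September 28, 2013.
October 2013 ends with Saturday October 26, 2013.

October 26, 2013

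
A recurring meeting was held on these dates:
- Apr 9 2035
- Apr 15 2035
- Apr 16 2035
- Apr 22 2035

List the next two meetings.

Gaps: 6, 1, 6 days — not constant, but cyclic with period 2.
The events fall on every Monday and Sunday.
Next Monday: Apr 23 2035.
The following Sunday is Apr 29 2035.

Apr 23 2035, Apr 29 2035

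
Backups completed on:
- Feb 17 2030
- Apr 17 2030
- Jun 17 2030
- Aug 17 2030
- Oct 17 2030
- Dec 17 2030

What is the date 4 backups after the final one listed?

Aug 17 2031

Each date is the 17th; the gaps (59, 61, 61, 61, 61) track the month lengths.
The rule is the 17th of every 2 months.
February 2031: Feb 17 2031.
Next: April 2031 → Apr 17 2031.
Next: June 2031 → Jun 17 2031.
August 2031: Aug 17 2031.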